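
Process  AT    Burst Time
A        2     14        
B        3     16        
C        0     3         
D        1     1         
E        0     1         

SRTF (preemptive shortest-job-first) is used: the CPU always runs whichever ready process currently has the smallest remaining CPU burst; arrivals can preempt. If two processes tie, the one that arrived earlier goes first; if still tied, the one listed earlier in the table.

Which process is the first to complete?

Timeline: | E 0-1 | D 1-2 | C 2-5 | A 5-19 | B 19-35 |
Completion: A=19  B=35  C=5  D=2  E=1
Finish order: E → D → C → A → B

E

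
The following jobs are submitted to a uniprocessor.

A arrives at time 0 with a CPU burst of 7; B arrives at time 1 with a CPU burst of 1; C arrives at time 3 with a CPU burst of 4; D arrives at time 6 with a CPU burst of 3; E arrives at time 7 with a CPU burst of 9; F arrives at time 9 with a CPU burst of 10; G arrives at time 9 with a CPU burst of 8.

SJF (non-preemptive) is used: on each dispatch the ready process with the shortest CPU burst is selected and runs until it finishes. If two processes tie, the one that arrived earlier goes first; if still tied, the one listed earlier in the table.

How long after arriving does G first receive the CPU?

Gantt: | A 0-7 | B 7-8 | D 8-11 | C 11-15 | G 15-23 | E 23-32 | F 32-42 |
Completion: A=7  B=8  C=15  D=11  E=32  F=42  G=23
Turnaround (C−A): A=7  B=7  C=12  D=5  E=25  F=33  G=14
Response(G) = first start − arrival = 15 − 9 = 6

6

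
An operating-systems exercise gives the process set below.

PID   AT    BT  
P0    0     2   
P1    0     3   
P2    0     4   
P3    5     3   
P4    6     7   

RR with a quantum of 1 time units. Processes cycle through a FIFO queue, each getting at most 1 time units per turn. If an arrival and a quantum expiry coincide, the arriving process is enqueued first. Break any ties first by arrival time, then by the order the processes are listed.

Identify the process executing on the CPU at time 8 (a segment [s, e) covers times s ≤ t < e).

Timeline: | P0 0-1 | P1 1-2 | P2 2-3 | P0 3-4 | P1 4-5 | P2 5-6 | P3 6-7 | P1 7-8 | P4 8-9 | P2 9-10 | P3 10-11 | P4 11-12 | P2 12-13 | P3 13-14 | P4 14-19 |
Completion: P0=4  P1=8  P2=13  P3=14  P4=19
Turnaround (C−A): P0=4  P1=8  P2=13  P3=9  P4=13

P4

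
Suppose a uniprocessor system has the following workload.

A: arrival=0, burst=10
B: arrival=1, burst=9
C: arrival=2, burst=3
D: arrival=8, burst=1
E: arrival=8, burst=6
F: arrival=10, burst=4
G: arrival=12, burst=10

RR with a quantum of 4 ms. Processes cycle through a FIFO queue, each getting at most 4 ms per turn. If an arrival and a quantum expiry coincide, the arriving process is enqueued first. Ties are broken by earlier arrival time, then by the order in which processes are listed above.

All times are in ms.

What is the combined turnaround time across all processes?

Gantt: | A 0-4 | B 4-8 | C 8-11 | A 11-15 | D 15-16 | E 16-20 | B 20-24 | F 24-28 | G 28-32 | A 32-34 | E 34-36 | B 36-37 | G 37-43 |
Completion: A=34  B=37  C=11  D=16  E=36  F=28  G=43
Turnaround (C−A): A=34  B=36  C=9  D=8  E=28  F=18  G=31
Turnaround = completion − arrival: A=34, B=36, C=9, D=8, E=28, F=18, G=31
Total turnaround = 34 + 36 + 9 + 8 + 28 + 18 + 31 = 164

164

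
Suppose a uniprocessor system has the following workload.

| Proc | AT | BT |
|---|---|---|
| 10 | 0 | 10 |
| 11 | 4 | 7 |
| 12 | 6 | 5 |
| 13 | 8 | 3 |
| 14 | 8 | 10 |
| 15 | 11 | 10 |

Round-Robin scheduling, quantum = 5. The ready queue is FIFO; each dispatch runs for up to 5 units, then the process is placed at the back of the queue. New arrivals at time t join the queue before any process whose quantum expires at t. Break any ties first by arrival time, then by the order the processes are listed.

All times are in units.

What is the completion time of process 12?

Timeline: | 10 0-5 | 11 5-10 | 10 10-15 | 12 15-20 | 13 20-23 | 14 23-28 | 11 28-30 | 15 30-35 | 14 35-40 | 15 40-45 |
Completion: 10=15  11=30  12=20  13=23  14=40  15=45
Turnaround (C−A): 10=15  11=26  12=14  13=15  14=32  15=34

20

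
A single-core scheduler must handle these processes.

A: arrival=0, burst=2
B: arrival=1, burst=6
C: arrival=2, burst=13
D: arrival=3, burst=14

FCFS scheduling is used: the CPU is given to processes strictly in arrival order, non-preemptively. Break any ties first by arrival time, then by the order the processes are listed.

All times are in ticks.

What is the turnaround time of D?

32

Schedule: | A 0-2 | B 2-8 | C 8-21 | D 21-35 |
Completion: A=2  B=8  C=21  D=35
Turnaround(D) = completion − arrival = 35 − 3 = 32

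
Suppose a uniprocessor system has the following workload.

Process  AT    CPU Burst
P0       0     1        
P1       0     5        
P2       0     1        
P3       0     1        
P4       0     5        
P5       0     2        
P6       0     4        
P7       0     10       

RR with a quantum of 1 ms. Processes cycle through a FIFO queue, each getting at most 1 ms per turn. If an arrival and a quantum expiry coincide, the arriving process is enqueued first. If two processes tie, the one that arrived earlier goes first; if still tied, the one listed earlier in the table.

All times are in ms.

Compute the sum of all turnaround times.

113

Schedule: | P0 0-1 | P1 1-2 | P2 2-3 | P3 3-4 | P4 4-5 | P5 5-6 | P6 6-7 | P7 7-8 | P1 8-9 | P4 9-10 | P5 10-11 | P6 11-12 | P7 12-13 | P1 13-14 | P4 14-15 | P6 15-16 | P7 16-17 | P1 17-18 | P4 18-19 | P6 19-20 | P7 20-21 | P1 21-22 | P4 22-23 | P7 23-29 |
Completion: P0=1  P1=22  P2=3  P3=4  P4=23  P5=11  P6=20  P7=29
Turnaround (C−A): P0=1  P1=22  P2=3  P3=4  P4=23  P5=11  P6=20  P7=29
Turnaround = completion − arrival: P0=1, P1=22, P2=3, P3=4, P4=23, P5=11, P6=20, P7=29
Total turnaround = 1 + 22 + 3 + 4 + 23 + 11 + 20 + 29 = 113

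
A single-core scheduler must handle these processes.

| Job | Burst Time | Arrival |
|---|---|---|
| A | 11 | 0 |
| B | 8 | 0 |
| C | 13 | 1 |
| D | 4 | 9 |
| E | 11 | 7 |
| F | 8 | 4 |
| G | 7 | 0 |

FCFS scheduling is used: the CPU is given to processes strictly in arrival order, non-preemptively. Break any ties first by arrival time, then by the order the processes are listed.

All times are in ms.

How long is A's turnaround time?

Schedule: | A 0-11 | B 11-19 | G 19-26 | C 26-39 | F 39-47 | E 47-58 | D 58-62 |
Completion: A=11  B=19  C=39  D=62  E=58  F=47  G=26
Turnaround(A) = completion − arrival = 11 − 0 = 11

11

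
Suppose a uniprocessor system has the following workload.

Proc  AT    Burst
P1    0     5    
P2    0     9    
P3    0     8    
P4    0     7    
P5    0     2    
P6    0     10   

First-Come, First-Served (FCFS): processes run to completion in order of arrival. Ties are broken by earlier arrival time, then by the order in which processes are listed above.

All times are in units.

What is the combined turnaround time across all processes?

142

Schedule: | P1 0-5 | P2 5-14 | P3 14-22 | P4 22-29 | P5 29-31 | P6 31-41 |
Completion: P1=5  P2=14  P3=22  P4=29  P5=31  P6=41
Turnaround (C−A): P1=5  P2=14  P3=22  P4=29  P5=31  P6=41
Turnaround = completion − arrival: P1=5, P2=14, P3=22, P4=29, P5=31, P6=41
Total turnaround = 5 + 14 + 22 + 29 + 31 + 41 = 142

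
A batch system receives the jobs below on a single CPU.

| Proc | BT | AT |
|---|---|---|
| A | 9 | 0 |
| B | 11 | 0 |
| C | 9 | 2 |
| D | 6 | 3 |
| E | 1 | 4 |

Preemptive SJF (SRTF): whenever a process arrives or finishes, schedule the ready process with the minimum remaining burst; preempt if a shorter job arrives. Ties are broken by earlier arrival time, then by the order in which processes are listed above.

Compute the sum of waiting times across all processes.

Gantt: | A 0-4 | E 4-5 | A 5-10 | D 10-16 | C 16-25 | B 25-36 |
Completion: A=10  B=36  C=25  D=16  E=5
Turnaround (C−A): A=10  B=36  C=23  D=13  E=1
Waiting = turnaround − burst: A=1, B=25, C=14, D=7, E=0
Total waiting = 1 + 25 + 14 + 7 + 0 = 47

47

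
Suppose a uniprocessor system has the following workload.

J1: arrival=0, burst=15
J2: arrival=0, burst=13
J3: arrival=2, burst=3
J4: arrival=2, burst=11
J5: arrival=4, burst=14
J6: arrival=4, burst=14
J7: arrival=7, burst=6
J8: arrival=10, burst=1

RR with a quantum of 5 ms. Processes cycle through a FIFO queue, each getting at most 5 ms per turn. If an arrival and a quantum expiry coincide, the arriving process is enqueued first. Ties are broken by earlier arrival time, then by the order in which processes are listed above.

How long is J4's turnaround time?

67

Schedule: | J1 0-5 | J2 5-10 | J3 10-13 | J4 13-18 | J5 18-23 | J6 23-28 | J1 28-33 | J7 33-38 | J8 38-39 | J2 39-44 | J4 44-49 | J5 49-54 | J6 54-59 | J1 59-64 | J7 64-65 | J2 65-68 | J4 68-69 | J5 69-73 | J6 73-77 |
Completion: J1=64  J2=68  J3=13  J4=69  J5=73  J6=77  J7=65  J8=39
Turnaround(J4) = completion − arrival = 69 − 2 = 67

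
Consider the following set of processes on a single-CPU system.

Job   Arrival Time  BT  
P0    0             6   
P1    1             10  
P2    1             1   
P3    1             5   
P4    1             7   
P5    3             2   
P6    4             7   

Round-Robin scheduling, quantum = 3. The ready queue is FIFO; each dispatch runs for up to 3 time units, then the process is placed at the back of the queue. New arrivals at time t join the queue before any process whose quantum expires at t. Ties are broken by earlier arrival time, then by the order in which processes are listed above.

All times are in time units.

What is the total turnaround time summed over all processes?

Schedule: | P0 0-3 | P1 3-6 | P2 6-7 | P3 7-10 | P4 10-13 | P5 13-15 | P0 15-18 | P6 18-21 | P1 21-24 | P3 24-26 | P4 26-29 | P6 29-32 | P1 32-35 | P4 35-36 | P6 36-37 | P1 37-38 |
Completion: P0=18  P1=38  P2=7  P3=26  P4=36  P5=15  P6=37
Turnaround (C−A): P0=18  P1=37  P2=6  P3=25  P4=35  P5=12  P6=33
Turnaround = completion − arrival: P0=18, P1=37, P2=6, P3=25, P4=35, P5=12, P6=33
Total turnaround = 18 + 37 + 6 + 25 + 35 + 12 + 33 = 166

166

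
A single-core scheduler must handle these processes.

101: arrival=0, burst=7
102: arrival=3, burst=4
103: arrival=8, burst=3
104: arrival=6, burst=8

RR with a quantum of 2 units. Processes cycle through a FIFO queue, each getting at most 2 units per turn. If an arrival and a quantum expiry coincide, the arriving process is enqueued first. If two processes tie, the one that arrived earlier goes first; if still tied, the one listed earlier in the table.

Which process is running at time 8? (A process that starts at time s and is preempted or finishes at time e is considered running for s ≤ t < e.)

Timeline: | 101 0-4 | 102 4-6 | 101 6-8 | 104 8-10 | 102 10-12 | 103 12-14 | 101 14-15 | 104 15-17 | 103 17-18 | 104 18-22 |
Completion: 101=15  102=12  103=18  104=22
Turnaround (C−A): 101=15  102=9  103=10  104=16

104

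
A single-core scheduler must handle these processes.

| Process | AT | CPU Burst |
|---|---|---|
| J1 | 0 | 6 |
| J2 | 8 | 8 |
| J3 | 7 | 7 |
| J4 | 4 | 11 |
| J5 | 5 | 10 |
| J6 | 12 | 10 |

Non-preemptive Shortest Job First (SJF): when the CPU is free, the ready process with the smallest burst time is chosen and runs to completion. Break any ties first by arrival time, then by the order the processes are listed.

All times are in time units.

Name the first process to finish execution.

J1

Gantt: | J1 0-6 | J5 6-16 | J3 16-23 | J2 23-31 | J6 31-41 | J4 41-52 |
Completion: J1=6  J2=31  J3=23  J4=52  J5=16  J6=41
Finish order: J1 → J5 → J3 → J2 → J6 → J4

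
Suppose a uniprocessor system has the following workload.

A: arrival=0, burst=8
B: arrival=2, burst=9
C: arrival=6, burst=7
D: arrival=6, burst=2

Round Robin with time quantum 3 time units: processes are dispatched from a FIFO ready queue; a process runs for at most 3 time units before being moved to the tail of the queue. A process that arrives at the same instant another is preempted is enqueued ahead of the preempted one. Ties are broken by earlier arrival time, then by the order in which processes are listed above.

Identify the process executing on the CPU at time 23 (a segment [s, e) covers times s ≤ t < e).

Gantt: | A 0-3 | B 3-6 | A 6-9 | C 9-12 | D 12-14 | B 14-17 | A 17-19 | C 19-22 | B 22-25 | C 25-26 |
Completion: A=19  B=25  C=26  D=14

B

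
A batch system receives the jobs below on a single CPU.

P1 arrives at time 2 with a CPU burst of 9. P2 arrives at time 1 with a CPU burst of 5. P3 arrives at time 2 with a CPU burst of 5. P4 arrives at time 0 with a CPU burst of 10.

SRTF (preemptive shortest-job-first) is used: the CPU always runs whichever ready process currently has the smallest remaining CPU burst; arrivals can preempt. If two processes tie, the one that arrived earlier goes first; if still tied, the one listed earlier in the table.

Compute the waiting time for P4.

10

Schedule: | P4 0-1 | P2 1-6 | P3 6-11 | P4 11-20 | P1 20-29 |
Completion: P1=29  P2=6  P3=11  P4=20
Waiting(P4) = turnaround − burst = 20 − 10 = 10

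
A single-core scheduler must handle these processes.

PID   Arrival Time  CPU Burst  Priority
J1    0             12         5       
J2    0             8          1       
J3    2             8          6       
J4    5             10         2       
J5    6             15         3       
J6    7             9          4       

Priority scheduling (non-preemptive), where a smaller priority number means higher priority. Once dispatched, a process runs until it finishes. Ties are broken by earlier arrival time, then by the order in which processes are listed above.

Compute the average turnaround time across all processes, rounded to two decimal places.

Gantt: | J2 0-8 | J4 8-18 | J5 18-33 | J6 33-42 | J1 42-54 | J3 54-62 |
Completion: J1=54  J2=8  J3=62  J4=18  J5=33  J6=42
Turnaround (C−A): J1=54  J2=8  J3=60  J4=13  J5=27  J6=35
Turnaround times: J1=54, J2=8, J3=60, J4=13, J5=27, J6=35
Average turnaround = (54+8+60+13+27+35) / 6 = 197/6 = 32.83

32.83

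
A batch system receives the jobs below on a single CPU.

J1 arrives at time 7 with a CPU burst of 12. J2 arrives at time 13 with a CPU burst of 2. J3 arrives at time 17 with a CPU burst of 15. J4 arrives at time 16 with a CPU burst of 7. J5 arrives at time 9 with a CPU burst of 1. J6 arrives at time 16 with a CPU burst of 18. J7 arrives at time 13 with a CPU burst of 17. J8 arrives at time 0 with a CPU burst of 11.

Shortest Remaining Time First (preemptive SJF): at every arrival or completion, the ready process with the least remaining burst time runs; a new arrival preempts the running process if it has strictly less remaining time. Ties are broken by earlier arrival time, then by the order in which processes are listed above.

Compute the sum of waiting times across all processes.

Gantt: | J8 0-9 | J5 9-10 | J8 10-12 | J1 12-13 | J2 13-15 | J1 15-16 | J4 16-23 | J1 23-33 | J3 33-48 | J7 48-65 | J6 65-83 |
Completion: J1=33  J2=15  J3=48  J4=23  J5=10  J6=83  J7=65  J8=12
Waiting = turnaround − burst: J1=14, J2=0, J3=16, J4=0, J5=0, J6=49, J7=35, J8=1
Total waiting = 14 + 0 + 16 + 0 + 0 + 49 + 35 + 1 = 115

115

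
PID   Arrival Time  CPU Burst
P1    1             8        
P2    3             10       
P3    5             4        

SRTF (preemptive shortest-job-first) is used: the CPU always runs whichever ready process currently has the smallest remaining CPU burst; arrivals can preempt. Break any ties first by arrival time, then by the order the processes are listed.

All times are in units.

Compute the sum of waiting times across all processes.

14

Schedule: | idle 0-1 | P1 1-9 | P3 9-13 | P2 13-23 |
Completion: P1=9  P2=23  P3=13
Turnaround (C−A): P1=8  P2=20  P3=8
Waiting = turnaround − burst: P1=0, P2=10, P3=4
Total waiting = 0 + 10 + 4 = 14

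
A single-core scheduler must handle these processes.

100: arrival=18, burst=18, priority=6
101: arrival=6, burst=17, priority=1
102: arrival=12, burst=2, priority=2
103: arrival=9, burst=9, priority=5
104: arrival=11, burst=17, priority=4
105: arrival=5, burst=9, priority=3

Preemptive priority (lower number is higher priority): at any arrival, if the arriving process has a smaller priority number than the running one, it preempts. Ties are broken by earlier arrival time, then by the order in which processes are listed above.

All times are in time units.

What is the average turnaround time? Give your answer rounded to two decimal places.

34.33

Gantt: | idle 0-5 | 105 5-6 | 101 6-23 | 102 23-25 | 105 25-33 | 104 33-50 | 103 50-59 | 100 59-77 |
Completion: 100=77  101=23  102=25  103=59  104=50  105=33
Turnaround (C−A): 100=59  101=17  102=13  103=50  104=39  105=28
Turnaround times: 100=59, 101=17, 102=13, 103=50, 104=39, 105=28
Average turnaround = (59+17+13+50+39+28) / 6 = 206/6 = 34.33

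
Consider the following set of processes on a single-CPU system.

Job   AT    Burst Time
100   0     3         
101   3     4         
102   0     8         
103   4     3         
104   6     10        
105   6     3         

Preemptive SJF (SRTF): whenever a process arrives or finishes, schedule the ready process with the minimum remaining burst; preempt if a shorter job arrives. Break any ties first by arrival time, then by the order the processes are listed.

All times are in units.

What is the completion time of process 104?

31

Schedule: | 100 0-3 | 101 3-7 | 103 7-10 | 105 10-13 | 102 13-21 | 104 21-31 |
Completion: 100=3  101=7  102=21  103=10  104=31  105=13
Turnaround (C−A): 100=3  101=4  102=21  103=6  104=25  105=7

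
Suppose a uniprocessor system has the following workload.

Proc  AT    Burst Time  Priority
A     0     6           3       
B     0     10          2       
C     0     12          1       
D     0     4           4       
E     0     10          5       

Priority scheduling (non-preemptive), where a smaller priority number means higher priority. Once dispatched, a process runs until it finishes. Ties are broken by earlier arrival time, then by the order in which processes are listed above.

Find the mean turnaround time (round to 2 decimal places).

27.20

Schedule: | C 0-12 | B 12-22 | A 22-28 | D 28-32 | E 32-42 |
Completion: A=28  B=22  C=12  D=32  E=42
Turnaround times: A=28, B=22, C=12, D=32, E=42
Average turnaround = (28+22+12+32+42) / 5 = 136/5 = 27.20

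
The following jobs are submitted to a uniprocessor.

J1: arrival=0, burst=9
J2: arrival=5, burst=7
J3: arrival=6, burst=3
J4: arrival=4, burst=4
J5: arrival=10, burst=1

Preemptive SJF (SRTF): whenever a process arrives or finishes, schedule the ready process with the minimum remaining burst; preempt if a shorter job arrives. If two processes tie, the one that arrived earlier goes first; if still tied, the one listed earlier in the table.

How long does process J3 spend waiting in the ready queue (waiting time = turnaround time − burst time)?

Gantt: | J1 0-4 | J4 4-8 | J3 8-11 | J5 11-12 | J1 12-17 | J2 17-24 |
Completion: J1=17  J2=24  J3=11  J4=8  J5=12
Waiting(J3) = turnaround − burst = 5 − 3 = 2

2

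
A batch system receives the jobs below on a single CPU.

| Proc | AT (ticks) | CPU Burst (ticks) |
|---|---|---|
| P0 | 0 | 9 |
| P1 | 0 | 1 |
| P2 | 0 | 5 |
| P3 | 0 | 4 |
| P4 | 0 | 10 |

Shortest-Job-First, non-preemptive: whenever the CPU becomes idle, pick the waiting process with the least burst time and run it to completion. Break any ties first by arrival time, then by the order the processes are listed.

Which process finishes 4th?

Gantt: | P1 0-1 | P3 1-5 | P2 5-10 | P0 10-19 | P4 19-29 |
Completion: P0=19  P1=1  P2=10  P3=5  P4=29
Turnaround (C−A): P0=19  P1=1  P2=10  P3=5  P4=29
Finish order: P1 → P3 → P2 → P0 → P4

P0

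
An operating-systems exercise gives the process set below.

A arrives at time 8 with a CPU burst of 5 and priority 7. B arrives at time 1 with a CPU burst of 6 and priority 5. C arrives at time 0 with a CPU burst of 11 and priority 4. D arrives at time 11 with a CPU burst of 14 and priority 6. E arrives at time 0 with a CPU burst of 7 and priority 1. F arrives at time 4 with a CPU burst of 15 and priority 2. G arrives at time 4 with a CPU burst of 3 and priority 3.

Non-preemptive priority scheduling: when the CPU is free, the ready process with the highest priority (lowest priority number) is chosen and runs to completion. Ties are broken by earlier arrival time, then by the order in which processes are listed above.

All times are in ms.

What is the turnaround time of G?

21

Gantt: | E 0-7 | F 7-22 | G 22-25 | C 25-36 | B 36-42 | D 42-56 | A 56-61 |
Completion: A=61  B=42  C=36  D=56  E=7  F=22  G=25
Turnaround (C−A): A=53  B=41  C=36  D=45  E=7  F=18  G=21
Turnaround(G) = completion − arrival = 25 − 4 = 21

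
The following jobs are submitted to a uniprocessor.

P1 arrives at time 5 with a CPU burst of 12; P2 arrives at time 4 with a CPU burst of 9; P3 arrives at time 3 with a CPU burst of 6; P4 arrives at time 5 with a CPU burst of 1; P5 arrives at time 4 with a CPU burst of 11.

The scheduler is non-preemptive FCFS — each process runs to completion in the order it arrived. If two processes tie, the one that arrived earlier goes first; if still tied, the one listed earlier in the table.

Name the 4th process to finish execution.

P1

Gantt: | idle 0-3 | P3 3-9 | P2 9-18 | P5 18-29 | P1 29-41 | P4 41-42 |
Completion: P1=41  P2=18  P3=9  P4=42  P5=29
Turnaround (C−A): P1=36  P2=14  P3=6  P4=37  P5=25
Finish order: P3 → P2 → P5 → P1 → P4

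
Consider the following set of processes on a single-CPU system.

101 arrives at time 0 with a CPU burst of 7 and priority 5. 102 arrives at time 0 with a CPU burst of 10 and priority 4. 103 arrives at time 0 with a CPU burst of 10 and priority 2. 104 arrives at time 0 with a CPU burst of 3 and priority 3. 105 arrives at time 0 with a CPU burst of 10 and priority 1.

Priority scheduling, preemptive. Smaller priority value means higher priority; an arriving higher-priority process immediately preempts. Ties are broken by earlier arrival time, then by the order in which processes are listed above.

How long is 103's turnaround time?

Schedule: | 105 0-10 | 103 10-20 | 104 20-23 | 102 23-33 | 101 33-40 |
Completion: 101=40  102=33  103=20  104=23  105=10
Turnaround(103) = completion − arrival = 20 − 0 = 20

20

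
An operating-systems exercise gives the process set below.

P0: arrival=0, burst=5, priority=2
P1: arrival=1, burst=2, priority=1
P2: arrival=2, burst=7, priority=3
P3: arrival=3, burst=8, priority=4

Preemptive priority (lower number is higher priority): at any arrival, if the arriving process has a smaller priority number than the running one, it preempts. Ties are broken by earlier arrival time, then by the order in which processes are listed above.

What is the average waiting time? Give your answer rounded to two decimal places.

4.50

Gantt: | P0 0-1 | P1 1-3 | P0 3-7 | P2 7-14 | P3 14-22 |
Completion: P0=7  P1=3  P2=14  P3=22
Turnaround (C−A): P0=7  P1=2  P2=12  P3=19
Waiting times: P0=2, P1=0, P2=5, P3=11
Average waiting = (2+0+5+11) / 4 = 18/4 = 4.50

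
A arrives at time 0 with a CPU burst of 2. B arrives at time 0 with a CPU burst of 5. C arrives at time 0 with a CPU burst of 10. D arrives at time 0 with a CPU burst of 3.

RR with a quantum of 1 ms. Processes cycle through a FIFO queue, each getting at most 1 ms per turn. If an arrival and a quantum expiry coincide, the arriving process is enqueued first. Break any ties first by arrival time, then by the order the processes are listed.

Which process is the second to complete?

D

Timeline: | A 0-1 | B 1-2 | C 2-3 | D 3-4 | A 4-5 | B 5-6 | C 6-7 | D 7-8 | B 8-9 | C 9-10 | D 10-11 | B 11-12 | C 12-13 | B 13-14 | C 14-20 |
Completion: A=5  B=14  C=20  D=11
Finish order: A → D → B → C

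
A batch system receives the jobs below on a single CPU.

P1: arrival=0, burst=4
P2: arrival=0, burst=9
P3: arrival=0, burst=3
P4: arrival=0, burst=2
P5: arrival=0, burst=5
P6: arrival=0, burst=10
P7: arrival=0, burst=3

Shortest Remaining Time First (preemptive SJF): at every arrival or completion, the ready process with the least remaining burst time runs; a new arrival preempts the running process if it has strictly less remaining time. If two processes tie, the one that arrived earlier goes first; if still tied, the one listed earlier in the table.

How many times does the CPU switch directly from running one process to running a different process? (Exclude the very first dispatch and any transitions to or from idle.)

Schedule: | P4 0-2 | P3 2-5 | P7 5-8 | P1 8-12 | P5 12-17 | P2 17-26 | P6 26-36 |
Completion: P1=12  P2=26  P3=5  P4=2  P5=17  P6=36  P7=8
Turnaround (C−A): P1=12  P2=26  P3=5  P4=2  P5=17  P6=36  P7=8

6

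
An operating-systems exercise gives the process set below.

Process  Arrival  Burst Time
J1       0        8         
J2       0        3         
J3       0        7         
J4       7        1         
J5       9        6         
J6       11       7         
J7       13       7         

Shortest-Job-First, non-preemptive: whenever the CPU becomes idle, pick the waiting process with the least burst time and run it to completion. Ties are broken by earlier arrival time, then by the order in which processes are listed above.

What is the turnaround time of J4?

4

Schedule: | J2 0-3 | J3 3-10 | J4 10-11 | J5 11-17 | J6 17-24 | J7 24-31 | J1 31-39 |
Completion: J1=39  J2=3  J3=10  J4=11  J5=17  J6=24  J7=31
Turnaround (C−A): J1=39  J2=3  J3=10  J4=4  J5=8  J6=13  J7=18
Turnaround(J4) = completion − arrival = 11 − 7 = 4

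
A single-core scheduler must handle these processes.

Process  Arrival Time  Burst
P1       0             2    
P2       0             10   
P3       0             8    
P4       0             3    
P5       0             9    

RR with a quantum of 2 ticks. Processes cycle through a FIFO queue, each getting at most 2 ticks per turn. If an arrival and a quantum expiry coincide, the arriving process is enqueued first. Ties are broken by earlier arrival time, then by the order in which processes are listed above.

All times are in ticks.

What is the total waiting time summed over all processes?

Gantt: | P1 0-2 | P2 2-4 | P3 4-6 | P4 6-8 | P5 8-10 | P2 10-12 | P3 12-14 | P4 14-15 | P5 15-17 | P2 17-19 | P3 19-21 | P5 21-23 | P2 23-25 | P3 25-27 | P5 27-29 | P2 29-31 | P5 31-32 |
Completion: P1=2  P2=31  P3=27  P4=15  P5=32
Waiting = turnaround − burst: P1=0, P2=21, P3=19, P4=12, P5=23
Total waiting = 0 + 21 + 19 + 12 + 23 = 75

75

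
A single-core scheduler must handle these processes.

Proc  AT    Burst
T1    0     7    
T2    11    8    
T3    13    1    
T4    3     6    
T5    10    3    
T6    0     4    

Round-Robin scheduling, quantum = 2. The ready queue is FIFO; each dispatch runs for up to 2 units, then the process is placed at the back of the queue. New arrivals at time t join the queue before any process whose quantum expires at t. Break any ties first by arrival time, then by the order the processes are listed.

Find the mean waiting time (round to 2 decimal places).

9.50

Timeline: | T1 0-2 | T6 2-4 | T1 4-6 | T4 6-8 | T6 8-10 | T1 10-12 | T4 12-14 | T5 14-16 | T2 16-18 | T1 18-19 | T3 19-20 | T4 20-22 | T5 22-23 | T2 23-29 |
Completion: T1=19  T2=29  T3=20  T4=22  T5=23  T6=10
Turnaround (C−A): T1=19  T2=18  T3=7  T4=19  T5=13  T6=10
Waiting times: T1=12, T2=10, T3=6, T4=13, T5=10, T6=6
Average waiting = (12+10+6+13+10+6) / 6 = 57/6 = 9.50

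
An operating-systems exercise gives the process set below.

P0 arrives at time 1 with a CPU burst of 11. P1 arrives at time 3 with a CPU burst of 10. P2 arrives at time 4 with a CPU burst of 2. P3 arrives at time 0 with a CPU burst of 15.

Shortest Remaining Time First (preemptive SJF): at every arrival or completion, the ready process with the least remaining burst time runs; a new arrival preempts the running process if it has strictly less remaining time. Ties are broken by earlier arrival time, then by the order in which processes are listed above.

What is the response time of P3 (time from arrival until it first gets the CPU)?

0

Gantt: | P3 0-1 | P0 1-4 | P2 4-6 | P0 6-14 | P1 14-24 | P3 24-38 |
Completion: P0=14  P1=24  P2=6  P3=38
Response(P3) = first start − arrival = 0 − 0 = 0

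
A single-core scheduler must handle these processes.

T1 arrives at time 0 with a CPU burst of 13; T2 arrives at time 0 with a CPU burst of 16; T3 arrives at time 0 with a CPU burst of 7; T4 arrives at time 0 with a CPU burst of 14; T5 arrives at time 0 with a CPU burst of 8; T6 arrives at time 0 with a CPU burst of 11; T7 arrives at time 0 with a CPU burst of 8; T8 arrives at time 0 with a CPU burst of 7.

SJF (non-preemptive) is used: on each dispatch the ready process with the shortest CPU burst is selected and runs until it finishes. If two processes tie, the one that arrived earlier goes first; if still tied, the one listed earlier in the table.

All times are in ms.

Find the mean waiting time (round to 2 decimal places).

Gantt: | T3 0-7 | T8 7-14 | T5 14-22 | T7 22-30 | T6 30-41 | T1 41-54 | T4 54-68 | T2 68-84 |
Completion: T1=54  T2=84  T3=7  T4=68  T5=22  T6=41  T7=30  T8=14
Waiting times: T1=41, T2=68, T3=0, T4=54, T5=14, T6=30, T7=22, T8=7
Average waiting = (41+68+0+54+14+30+22+7) / 8 = 236/8 = 29.50

29.50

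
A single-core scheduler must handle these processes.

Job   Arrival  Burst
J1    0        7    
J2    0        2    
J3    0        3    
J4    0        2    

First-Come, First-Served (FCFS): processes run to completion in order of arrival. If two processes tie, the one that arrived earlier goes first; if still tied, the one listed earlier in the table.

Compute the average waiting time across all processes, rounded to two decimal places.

7.00

Timeline: | J1 0-7 | J2 7-9 | J3 9-12 | J4 12-14 |
Completion: J1=7  J2=9  J3=12  J4=14
Waiting times: J1=0, J2=7, J3=9, J4=12
Average waiting = (0+7+9+12) / 4 = 28/4 = 7.00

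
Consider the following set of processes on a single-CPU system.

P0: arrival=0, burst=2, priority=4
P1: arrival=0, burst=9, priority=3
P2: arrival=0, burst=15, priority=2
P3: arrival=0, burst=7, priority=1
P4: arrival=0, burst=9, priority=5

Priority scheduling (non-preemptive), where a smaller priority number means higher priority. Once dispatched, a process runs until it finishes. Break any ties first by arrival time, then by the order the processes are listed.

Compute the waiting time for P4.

33

Timeline: | P3 0-7 | P2 7-22 | P1 22-31 | P0 31-33 | P4 33-42 |
Completion: P0=33  P1=31  P2=22  P3=7  P4=42
Turnaround (C−A): P0=33  P1=31  P2=22  P3=7  P4=42
Waiting(P4) = turnaround − burst = 42 − 9 = 33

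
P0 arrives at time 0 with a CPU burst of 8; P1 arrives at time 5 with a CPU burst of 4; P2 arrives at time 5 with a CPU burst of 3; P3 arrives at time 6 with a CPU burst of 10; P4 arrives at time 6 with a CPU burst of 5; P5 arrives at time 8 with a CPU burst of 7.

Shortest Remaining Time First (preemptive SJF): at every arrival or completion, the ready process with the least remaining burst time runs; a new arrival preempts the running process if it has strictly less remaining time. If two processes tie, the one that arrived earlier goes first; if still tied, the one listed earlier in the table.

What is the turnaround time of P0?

Timeline: | P0 0-8 | P2 8-11 | P1 11-15 | P4 15-20 | P5 20-27 | P3 27-37 |
Completion: P0=8  P1=15  P2=11  P3=37  P4=20  P5=27
Turnaround (C−A): P0=8  P1=10  P2=6  P3=31  P4=14  P5=19
Turnaround(P0) = completion − arrival = 8 − 0 = 8

8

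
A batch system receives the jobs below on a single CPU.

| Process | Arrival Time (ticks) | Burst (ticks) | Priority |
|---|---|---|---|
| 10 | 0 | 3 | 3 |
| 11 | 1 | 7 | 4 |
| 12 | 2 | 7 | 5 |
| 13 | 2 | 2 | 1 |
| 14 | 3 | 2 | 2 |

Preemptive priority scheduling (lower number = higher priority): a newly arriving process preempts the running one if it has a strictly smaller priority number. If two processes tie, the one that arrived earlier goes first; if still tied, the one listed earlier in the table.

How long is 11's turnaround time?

13

Schedule: | 10 0-2 | 13 2-4 | 14 4-6 | 10 6-7 | 11 7-14 | 12 14-21 |
Completion: 10=7  11=14  12=21  13=4  14=6
Turnaround(11) = completion − arrival = 14 − 1 = 13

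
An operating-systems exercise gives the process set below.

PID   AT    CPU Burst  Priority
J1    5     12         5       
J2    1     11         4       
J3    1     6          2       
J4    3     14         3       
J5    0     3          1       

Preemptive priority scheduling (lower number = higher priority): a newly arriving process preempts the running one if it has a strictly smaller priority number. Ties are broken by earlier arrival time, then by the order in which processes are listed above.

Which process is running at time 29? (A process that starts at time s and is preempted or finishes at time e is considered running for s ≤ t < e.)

Schedule: | J5 0-3 | J3 3-9 | J4 9-23 | J2 23-34 | J1 34-46 |
Completion: J1=46  J2=34  J3=9  J4=23  J5=3
Turnaround (C−A): J1=41  J2=33  J3=8  J4=20  J5=3

J2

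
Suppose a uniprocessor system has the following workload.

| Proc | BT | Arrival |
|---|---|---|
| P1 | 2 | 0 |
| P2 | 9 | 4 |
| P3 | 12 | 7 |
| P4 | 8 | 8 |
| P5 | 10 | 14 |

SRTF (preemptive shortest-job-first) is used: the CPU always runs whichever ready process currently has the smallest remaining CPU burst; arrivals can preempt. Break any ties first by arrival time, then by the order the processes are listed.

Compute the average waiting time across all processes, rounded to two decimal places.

7.20

Gantt: | P1 0-2 | idle 2-4 | P2 4-13 | P4 13-21 | P5 21-31 | P3 31-43 |
Completion: P1=2  P2=13  P3=43  P4=21  P5=31
Turnaround (C−A): P1=2  P2=9  P3=36  P4=13  P5=17
Waiting times: P1=0, P2=0, P3=24, P4=5, P5=7
Average waiting = (0+0+24+5+7) / 5 = 36/5 = 7.20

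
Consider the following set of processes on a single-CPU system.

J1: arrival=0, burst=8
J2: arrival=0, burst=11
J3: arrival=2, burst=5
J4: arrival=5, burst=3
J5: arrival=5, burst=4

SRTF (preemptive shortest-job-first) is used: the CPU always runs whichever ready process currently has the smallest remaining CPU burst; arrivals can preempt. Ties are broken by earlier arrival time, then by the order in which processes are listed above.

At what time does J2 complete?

31

Timeline: | J1 0-2 | J3 2-7 | J4 7-10 | J5 10-14 | J1 14-20 | J2 20-31 |
Completion: J1=20  J2=31  J3=7  J4=10  J5=14
Turnaround (C−A): J1=20  J2=31  J3=5  J4=5  J5=9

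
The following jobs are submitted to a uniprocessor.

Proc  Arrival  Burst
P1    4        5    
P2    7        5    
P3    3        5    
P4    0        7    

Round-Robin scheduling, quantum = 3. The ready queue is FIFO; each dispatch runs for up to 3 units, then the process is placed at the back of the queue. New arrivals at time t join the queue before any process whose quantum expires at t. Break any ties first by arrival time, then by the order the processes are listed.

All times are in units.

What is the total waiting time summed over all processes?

38

Gantt: | P4 0-3 | P3 3-6 | P4 6-9 | P1 9-12 | P3 12-14 | P2 14-17 | P4 17-18 | P1 18-20 | P2 20-22 |
Completion: P1=20  P2=22  P3=14  P4=18
Waiting = turnaround − burst: P1=11, P2=10, P3=6, P4=11
Total waiting = 11 + 10 + 6 + 11 = 38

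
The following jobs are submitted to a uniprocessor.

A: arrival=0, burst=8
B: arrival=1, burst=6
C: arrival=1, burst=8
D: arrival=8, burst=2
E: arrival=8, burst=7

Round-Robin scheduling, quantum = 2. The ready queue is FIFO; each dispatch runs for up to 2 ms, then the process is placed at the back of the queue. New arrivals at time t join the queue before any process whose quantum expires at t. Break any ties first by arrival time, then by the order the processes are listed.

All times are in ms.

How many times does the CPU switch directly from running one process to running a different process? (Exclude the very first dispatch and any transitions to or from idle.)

Gantt: | A 0-2 | B 2-4 | C 4-6 | A 6-8 | B 8-10 | C 10-12 | D 12-14 | E 14-16 | A 16-18 | B 18-20 | C 20-22 | E 22-24 | A 24-26 | C 26-28 | E 28-31 |
Completion: A=26  B=20  C=28  D=14  E=31

14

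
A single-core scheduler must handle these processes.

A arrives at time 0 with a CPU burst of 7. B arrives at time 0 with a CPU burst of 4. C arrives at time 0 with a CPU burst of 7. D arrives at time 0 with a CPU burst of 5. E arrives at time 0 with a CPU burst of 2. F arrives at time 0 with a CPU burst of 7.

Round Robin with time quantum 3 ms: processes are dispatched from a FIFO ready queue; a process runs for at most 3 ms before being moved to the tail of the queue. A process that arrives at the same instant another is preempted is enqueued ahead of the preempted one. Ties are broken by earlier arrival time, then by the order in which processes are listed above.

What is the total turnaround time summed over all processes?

Gantt: | A 0-3 | B 3-6 | C 6-9 | D 9-12 | E 12-14 | F 14-17 | A 17-20 | B 20-21 | C 21-24 | D 24-26 | F 26-29 | A 29-30 | C 30-31 | F 31-32 |
Completion: A=30  B=21  C=31  D=26  E=14  F=32
Turnaround (C−A): A=30  B=21  C=31  D=26  E=14  F=32
Turnaround = completion − arrival: A=30, B=21, C=31, D=26, E=14, F=32
Total turnaround = 30 + 21 + 31 + 26 + 14 + 32 = 154

154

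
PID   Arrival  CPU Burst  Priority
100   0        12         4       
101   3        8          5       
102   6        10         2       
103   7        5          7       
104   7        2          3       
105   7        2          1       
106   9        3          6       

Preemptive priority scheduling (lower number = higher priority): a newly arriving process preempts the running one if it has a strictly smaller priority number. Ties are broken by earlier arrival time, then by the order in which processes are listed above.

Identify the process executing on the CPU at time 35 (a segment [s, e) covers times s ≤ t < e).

Timeline: | 100 0-6 | 102 6-7 | 105 7-9 | 102 9-18 | 104 18-20 | 100 20-26 | 101 26-34 | 106 34-37 | 103 37-42 |
Completion: 100=26  101=34  102=18  103=42  104=20  105=9  106=37

106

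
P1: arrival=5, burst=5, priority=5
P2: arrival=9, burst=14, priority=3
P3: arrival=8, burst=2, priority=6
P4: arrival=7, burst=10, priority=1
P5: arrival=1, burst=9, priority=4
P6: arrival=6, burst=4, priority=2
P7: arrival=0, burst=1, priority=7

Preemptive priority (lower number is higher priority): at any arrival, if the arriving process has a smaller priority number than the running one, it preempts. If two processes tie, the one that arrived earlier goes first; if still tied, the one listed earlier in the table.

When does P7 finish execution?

1

Gantt: | P7 0-1 | P5 1-6 | P6 6-7 | P4 7-17 | P6 17-20 | P2 20-34 | P5 34-38 | P1 38-43 | P3 43-45 |
Completion: P1=43  P2=34  P3=45  P4=17  P5=38  P6=20  P7=1
Turnaround (C−A): P1=38  P2=25  P3=37  P4=10  P5=37  P6=14  P7=1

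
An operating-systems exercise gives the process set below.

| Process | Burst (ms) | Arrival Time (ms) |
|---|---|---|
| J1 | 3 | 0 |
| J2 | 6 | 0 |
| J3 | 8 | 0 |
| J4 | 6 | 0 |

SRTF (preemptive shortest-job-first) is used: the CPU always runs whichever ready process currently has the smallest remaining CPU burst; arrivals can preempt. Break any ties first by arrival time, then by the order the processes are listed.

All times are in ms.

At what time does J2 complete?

9

Gantt: | J1 0-3 | J2 3-9 | J4 9-15 | J3 15-23 |
Completion: J1=3  J2=9  J3=23  J4=15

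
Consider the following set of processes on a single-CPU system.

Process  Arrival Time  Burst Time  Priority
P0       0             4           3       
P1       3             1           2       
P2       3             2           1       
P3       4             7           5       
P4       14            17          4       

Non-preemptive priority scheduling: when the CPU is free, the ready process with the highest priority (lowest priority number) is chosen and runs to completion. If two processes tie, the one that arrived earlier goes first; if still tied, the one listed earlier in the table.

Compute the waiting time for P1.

3

Timeline: | P0 0-4 | P2 4-6 | P1 6-7 | P3 7-14 | P4 14-31 |
Completion: P0=4  P1=7  P2=6  P3=14  P4=31
Turnaround (C−A): P0=4  P1=4  P2=3  P3=10  P4=17
Waiting(P1) = turnaround − burst = 4 − 1 = 3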